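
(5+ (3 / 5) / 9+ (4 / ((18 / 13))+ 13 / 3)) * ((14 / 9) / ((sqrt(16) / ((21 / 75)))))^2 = 1327753 / 9112500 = 0.15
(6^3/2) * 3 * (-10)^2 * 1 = 32400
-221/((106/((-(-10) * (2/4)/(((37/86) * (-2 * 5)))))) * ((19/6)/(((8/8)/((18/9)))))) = 0.38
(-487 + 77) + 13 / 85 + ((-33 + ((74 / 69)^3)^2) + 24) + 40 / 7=-26430092477938214 / 64211307033195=-411.61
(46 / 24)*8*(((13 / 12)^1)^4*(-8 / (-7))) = 656903 / 27216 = 24.14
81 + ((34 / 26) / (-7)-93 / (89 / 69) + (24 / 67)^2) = 321404375 / 36356411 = 8.84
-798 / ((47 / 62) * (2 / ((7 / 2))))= -86583 / 47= -1842.19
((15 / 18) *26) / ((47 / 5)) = 325 / 141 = 2.30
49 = 49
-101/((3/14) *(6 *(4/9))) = -707/4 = -176.75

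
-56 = -56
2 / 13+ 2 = 2.15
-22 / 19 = -1.16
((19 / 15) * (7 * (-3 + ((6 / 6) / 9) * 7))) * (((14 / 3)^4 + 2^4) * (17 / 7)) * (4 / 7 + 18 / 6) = -1282697600 / 15309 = -83787.16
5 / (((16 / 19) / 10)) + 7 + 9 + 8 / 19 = 11521 / 152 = 75.80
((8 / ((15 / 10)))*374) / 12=1496 / 9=166.22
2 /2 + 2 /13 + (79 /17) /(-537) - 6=-576154 /118677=-4.85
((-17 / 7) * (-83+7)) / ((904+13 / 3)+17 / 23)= 44574 / 219541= 0.20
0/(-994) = 0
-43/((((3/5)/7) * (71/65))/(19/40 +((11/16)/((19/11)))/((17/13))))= -131339845/366928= -357.94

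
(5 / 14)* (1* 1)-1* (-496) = 6949 / 14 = 496.36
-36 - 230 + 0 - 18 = -284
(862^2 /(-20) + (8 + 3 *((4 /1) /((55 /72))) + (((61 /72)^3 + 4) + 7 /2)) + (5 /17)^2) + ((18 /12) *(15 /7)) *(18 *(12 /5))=-1535818410426683 /41529438720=-36981.44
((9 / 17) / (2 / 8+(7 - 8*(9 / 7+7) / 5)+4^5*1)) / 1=1260 / 2422823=0.00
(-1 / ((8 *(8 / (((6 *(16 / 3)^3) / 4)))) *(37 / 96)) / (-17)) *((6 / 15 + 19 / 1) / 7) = 99328 / 66045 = 1.50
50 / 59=0.85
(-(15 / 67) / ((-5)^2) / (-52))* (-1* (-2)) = 3 / 8710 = 0.00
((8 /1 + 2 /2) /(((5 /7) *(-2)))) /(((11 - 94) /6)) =189 /415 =0.46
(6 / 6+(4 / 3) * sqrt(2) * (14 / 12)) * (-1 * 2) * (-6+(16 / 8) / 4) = 11+154 * sqrt(2) / 9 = 35.20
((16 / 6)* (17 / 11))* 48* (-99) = -19584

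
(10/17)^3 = 1000/4913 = 0.20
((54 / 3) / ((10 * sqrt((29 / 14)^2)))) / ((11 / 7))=0.55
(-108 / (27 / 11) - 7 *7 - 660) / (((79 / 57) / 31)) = -16842.42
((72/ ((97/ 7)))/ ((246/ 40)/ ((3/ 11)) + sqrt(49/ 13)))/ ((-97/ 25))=-0.05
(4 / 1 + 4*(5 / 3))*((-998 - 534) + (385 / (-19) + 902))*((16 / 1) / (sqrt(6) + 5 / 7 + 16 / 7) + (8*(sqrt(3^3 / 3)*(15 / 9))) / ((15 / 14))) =-63257600 / 171 + 6325760*sqrt(6) / 171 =-279314.13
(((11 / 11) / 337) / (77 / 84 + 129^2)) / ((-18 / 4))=-8 / 201899733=-0.00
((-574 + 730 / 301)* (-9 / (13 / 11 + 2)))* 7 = 17032356 / 1505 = 11317.18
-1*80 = -80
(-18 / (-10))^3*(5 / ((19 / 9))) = 6561 / 475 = 13.81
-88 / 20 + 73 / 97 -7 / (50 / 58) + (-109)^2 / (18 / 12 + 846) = 2.25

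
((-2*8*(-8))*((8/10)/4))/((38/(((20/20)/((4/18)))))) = 288/95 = 3.03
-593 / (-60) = 593 / 60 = 9.88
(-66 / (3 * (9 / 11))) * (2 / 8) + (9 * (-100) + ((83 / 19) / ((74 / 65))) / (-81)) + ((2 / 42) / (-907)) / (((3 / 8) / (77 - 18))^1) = -327828401513 / 361531107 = -906.78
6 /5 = 1.20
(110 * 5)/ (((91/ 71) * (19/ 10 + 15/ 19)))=7419500/ 46501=159.56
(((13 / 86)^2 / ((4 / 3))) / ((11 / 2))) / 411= 169 / 22291544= 0.00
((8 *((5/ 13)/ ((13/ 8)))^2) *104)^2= 10485760000/ 4826809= 2172.40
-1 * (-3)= 3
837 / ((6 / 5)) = 1395 / 2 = 697.50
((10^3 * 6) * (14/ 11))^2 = 7056000000/ 121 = 58314049.59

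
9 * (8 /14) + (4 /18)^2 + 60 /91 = 43132 /7371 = 5.85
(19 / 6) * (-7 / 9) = -133 / 54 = -2.46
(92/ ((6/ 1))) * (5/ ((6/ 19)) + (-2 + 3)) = 2323/ 9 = 258.11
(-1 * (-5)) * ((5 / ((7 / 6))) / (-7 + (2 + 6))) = 150 / 7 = 21.43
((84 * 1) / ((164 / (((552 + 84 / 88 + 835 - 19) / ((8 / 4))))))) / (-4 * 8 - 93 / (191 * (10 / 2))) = -86285205 / 7899716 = -10.92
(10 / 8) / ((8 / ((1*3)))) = 15 / 32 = 0.47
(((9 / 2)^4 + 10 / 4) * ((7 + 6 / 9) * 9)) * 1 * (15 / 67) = 6832035 / 1072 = 6373.17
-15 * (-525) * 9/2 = 70875/2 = 35437.50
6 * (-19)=-114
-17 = -17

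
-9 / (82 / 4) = -18 / 41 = -0.44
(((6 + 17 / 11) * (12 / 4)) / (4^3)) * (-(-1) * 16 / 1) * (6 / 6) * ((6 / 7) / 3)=249 / 154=1.62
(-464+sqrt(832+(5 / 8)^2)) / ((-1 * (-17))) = -464 / 17+sqrt(53273) / 136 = -25.60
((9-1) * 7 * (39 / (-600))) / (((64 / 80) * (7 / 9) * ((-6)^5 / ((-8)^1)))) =-13 / 2160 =-0.01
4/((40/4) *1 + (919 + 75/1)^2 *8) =0.00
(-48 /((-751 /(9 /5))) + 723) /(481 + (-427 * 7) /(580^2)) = 60895060720 /40505287887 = 1.50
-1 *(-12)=12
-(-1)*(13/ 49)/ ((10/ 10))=13/ 49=0.27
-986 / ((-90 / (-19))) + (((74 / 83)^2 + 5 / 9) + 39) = -5780047 / 34445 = -167.81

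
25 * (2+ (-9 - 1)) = -200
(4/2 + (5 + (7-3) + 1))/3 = 4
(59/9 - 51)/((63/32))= -12800/567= -22.57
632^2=399424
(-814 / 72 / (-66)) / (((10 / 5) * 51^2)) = 37 / 1123632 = 0.00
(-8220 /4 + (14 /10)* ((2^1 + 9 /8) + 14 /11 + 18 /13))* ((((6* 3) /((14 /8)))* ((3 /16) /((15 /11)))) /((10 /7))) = -21074931 /10400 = -2026.44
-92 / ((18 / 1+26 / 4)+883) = -184 / 1815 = -0.10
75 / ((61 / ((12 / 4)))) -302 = -18197 / 61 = -298.31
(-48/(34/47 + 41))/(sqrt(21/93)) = -2256 * sqrt(217)/13727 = -2.42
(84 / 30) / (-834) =-0.00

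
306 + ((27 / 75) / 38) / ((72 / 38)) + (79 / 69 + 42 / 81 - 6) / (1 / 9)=3684269 / 13800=266.98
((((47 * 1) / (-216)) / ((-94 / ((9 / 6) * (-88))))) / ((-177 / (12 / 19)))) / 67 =11 / 675963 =0.00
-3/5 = -0.60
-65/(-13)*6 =30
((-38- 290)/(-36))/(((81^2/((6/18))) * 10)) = 41/885735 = 0.00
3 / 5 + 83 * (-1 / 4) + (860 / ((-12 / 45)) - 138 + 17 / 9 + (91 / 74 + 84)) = -21951569 / 6660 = -3296.03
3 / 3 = 1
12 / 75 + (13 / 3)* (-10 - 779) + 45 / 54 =-512701 / 150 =-3418.01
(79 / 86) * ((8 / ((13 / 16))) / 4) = 1264 / 559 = 2.26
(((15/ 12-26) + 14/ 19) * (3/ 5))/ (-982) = 1095/ 74632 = 0.01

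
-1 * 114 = -114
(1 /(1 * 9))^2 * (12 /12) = 1 /81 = 0.01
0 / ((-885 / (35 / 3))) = 0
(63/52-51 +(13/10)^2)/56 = -1954/2275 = -0.86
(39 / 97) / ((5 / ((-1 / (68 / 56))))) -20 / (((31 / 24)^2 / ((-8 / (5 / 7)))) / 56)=59572436574 / 7923445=7518.50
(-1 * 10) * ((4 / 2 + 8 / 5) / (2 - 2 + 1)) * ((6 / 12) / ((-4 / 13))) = 117 / 2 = 58.50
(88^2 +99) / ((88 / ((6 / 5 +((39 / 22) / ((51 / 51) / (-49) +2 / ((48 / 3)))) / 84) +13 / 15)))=5470849 / 27060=202.17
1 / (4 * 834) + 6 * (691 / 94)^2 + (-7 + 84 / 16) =2376420991 / 7369224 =322.48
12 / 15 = 4 / 5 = 0.80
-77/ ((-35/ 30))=66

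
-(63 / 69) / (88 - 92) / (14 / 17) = 51 / 184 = 0.28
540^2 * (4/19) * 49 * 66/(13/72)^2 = 19554761318400/3211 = 6089928781.81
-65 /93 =-0.70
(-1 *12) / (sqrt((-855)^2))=-4 / 285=-0.01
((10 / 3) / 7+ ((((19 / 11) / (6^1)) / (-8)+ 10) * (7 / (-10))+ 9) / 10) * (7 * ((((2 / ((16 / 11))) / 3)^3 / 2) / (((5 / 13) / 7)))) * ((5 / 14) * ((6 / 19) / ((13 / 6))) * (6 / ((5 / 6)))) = 30352971 / 19456000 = 1.56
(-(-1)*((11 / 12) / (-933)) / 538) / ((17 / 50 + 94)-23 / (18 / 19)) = -275 / 10550403808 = -0.00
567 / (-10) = -567 / 10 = -56.70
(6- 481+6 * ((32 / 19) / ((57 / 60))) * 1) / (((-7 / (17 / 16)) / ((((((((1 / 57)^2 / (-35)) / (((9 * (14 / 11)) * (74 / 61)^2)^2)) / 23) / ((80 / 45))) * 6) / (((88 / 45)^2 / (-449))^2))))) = -241625034371242489573125 / 54761654144482393232244736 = -0.00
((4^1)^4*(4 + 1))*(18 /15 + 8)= 11776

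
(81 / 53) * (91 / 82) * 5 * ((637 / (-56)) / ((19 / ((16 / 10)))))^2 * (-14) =-427274757 / 3922265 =-108.94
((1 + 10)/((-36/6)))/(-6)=11/36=0.31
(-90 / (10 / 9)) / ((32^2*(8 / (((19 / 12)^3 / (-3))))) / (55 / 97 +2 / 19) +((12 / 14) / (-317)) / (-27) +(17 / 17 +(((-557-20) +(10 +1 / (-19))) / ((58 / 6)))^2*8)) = -28976107213809 / 6553532336313559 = -0.00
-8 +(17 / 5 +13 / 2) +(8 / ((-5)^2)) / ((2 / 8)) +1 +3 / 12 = 443 / 100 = 4.43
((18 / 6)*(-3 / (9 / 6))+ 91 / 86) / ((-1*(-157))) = -0.03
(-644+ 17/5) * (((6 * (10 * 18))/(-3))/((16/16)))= 230616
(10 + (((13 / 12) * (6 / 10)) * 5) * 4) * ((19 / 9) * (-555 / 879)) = -80845 / 2637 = -30.66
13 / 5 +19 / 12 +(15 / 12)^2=1379 / 240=5.75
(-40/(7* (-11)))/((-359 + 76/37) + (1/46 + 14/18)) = -612720/420069727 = -0.00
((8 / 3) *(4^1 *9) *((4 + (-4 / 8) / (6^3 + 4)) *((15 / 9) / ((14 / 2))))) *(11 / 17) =7036 / 119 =59.13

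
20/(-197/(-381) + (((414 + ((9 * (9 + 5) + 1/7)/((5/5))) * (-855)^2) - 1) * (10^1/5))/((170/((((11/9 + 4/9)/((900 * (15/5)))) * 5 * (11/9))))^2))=1092306825288000/33199112044561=32.90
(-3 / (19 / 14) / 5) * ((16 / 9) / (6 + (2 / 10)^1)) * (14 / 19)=-3136 / 33573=-0.09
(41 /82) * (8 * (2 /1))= 8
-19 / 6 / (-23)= 19 / 138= 0.14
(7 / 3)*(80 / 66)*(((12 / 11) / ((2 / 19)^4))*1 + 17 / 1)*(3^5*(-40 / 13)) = -18826034.08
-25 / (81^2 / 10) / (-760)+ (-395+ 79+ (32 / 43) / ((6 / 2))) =-6770146109 / 21441348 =-315.75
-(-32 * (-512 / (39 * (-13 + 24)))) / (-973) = 16384 / 417417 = 0.04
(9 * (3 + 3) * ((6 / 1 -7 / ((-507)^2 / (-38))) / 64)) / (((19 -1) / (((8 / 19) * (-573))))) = -67.87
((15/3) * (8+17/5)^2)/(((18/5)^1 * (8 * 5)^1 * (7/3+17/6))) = 1083/1240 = 0.87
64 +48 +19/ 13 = 1475/ 13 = 113.46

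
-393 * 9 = -3537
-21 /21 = -1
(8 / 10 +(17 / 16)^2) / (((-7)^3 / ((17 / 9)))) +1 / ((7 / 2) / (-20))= -7540391 / 1317120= -5.72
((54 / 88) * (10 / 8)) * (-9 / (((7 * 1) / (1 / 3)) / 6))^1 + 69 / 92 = -753 / 616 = -1.22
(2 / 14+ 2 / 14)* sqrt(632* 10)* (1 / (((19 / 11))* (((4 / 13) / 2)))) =572* sqrt(395) / 133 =85.48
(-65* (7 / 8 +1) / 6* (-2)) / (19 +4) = 325 / 184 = 1.77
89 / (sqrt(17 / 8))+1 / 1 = 1+178 * sqrt(34) / 17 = 62.05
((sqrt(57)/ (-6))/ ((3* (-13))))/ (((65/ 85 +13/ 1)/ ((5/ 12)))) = 85* sqrt(57)/ 657072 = 0.00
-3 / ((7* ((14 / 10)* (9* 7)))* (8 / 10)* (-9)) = 25 / 37044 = 0.00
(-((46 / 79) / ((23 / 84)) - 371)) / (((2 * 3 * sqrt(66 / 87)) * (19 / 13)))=378833 * sqrt(638) / 198132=48.30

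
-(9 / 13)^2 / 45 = -9 / 845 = -0.01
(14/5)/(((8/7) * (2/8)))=49/5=9.80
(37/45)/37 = 1/45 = 0.02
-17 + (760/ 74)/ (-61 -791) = -134072/ 7881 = -17.01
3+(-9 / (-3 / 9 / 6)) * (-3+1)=-321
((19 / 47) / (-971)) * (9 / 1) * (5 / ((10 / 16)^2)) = -10944 / 228185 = -0.05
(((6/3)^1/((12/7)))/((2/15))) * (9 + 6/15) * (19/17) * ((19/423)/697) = 2527/426564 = 0.01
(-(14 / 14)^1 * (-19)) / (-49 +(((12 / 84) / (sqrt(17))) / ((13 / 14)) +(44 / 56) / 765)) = -0.39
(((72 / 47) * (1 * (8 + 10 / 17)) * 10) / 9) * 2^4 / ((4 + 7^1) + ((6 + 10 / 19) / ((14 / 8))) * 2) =4971008 / 392309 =12.67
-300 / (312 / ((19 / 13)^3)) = -171475 / 57122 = -3.00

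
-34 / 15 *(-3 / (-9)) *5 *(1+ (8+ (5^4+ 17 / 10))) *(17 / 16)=-612391 / 240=-2551.63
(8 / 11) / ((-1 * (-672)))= 1 / 924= 0.00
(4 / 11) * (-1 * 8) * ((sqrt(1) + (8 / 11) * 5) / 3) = -544 / 121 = -4.50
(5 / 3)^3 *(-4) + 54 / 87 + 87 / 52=-660607 / 40716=-16.22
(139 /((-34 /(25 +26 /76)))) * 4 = -133857 /323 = -414.42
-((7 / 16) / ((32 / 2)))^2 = -0.00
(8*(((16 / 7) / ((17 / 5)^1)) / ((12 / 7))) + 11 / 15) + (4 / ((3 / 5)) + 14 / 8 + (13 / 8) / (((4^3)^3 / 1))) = 6570904819 / 534773760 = 12.29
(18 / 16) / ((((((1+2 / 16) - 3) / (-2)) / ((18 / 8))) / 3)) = 81 / 10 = 8.10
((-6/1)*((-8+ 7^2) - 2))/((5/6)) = -1404/5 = -280.80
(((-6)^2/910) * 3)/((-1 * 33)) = -18/5005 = -0.00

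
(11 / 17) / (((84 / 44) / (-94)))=-11374 / 357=-31.86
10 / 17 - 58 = -976 / 17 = -57.41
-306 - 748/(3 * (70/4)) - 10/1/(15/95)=-40276/105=-383.58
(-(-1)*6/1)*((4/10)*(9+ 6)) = 36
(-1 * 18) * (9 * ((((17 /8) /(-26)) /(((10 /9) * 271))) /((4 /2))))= 12393 /563680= 0.02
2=2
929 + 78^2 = 7013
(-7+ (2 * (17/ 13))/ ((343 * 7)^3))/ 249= -419852378419/ 14934748889879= -0.03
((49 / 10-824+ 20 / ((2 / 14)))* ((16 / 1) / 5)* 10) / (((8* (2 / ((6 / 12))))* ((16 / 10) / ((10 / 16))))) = -33955 / 128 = -265.27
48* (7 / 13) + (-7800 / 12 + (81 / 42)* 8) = -55394 / 91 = -608.73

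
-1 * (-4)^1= 4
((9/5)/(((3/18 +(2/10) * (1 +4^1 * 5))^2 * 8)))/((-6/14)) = -945/34322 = -0.03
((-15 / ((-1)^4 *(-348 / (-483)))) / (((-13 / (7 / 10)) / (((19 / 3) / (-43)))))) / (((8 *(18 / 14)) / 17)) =-2548147 / 9337536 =-0.27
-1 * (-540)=540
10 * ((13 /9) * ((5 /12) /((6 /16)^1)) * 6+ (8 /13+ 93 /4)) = 235135 /702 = 334.95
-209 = -209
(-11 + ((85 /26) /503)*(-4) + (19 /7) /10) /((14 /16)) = -19690756 /1602055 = -12.29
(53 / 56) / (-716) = -53 / 40096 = -0.00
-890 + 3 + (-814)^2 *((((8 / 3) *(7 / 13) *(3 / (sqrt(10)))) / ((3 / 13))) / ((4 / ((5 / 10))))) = -887 + 2319086 *sqrt(10) / 15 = 488019.26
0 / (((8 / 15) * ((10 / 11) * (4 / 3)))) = 0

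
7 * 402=2814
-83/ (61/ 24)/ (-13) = 1992/ 793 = 2.51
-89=-89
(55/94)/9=55/846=0.07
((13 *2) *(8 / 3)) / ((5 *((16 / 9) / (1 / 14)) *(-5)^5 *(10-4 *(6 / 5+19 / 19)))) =-13 / 87500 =-0.00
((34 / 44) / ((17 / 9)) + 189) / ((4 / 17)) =804.99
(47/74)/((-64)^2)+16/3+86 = 83050637/909312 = 91.33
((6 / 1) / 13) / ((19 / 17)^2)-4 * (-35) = 658754 / 4693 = 140.37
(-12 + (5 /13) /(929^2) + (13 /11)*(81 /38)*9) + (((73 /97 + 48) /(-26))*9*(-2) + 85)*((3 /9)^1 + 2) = 392711927968309 /1364721555054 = 287.76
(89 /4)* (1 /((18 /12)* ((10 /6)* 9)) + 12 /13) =25187 /1170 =21.53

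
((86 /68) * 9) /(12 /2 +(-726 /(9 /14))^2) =3483 /390272332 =0.00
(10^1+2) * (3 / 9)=4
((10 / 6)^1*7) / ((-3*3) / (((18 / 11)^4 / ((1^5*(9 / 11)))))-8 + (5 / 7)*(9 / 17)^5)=-150277664880 / 115893711781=-1.30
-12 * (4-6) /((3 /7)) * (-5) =-280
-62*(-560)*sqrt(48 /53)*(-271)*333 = -12532947840*sqrt(159) /53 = -2981782247.47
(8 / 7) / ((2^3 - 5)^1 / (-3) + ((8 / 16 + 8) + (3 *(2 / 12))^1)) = 1 / 7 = 0.14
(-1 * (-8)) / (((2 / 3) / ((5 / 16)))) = 15 / 4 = 3.75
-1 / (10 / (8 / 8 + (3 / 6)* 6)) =-2 / 5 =-0.40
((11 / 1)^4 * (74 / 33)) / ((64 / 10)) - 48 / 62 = 7632133 / 1488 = 5129.12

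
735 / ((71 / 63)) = 652.18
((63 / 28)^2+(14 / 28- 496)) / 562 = -7847 / 8992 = -0.87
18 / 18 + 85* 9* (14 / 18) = 596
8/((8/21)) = 21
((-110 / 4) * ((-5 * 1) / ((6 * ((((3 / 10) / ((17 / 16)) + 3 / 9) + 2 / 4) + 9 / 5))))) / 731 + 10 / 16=325205 / 511528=0.64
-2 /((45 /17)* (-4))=0.19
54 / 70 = 27 / 35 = 0.77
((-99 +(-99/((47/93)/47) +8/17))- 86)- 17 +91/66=-10554823/1122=-9407.15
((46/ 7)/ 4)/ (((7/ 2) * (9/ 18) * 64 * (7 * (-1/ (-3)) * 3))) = 23/ 10976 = 0.00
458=458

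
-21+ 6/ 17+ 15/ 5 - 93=-1881/ 17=-110.65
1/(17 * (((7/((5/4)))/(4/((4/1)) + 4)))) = 25/476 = 0.05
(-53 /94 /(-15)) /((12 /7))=371 /16920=0.02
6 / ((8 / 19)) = 57 / 4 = 14.25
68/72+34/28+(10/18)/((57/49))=9467/3591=2.64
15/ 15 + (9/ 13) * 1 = 22/ 13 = 1.69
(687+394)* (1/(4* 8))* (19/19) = 1081/32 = 33.78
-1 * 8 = -8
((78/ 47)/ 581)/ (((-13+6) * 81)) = -26/ 5161023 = -0.00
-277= -277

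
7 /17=0.41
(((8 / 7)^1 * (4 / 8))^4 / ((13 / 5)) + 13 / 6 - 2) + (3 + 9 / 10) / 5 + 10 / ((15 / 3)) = 6994073 / 2340975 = 2.99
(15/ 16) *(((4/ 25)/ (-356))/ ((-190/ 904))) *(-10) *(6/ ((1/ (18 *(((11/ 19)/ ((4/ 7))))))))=-704781/ 321290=-2.19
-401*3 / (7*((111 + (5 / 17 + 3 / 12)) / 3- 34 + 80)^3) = -10213065792 / 34203203868463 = -0.00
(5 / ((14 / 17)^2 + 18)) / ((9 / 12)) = 0.36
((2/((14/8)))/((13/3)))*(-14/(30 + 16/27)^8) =-847288609443/176061236734620079465168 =-0.00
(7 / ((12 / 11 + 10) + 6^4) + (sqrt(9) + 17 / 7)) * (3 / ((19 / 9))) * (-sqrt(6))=-2109483 * sqrt(6) / 273182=-18.91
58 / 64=29 / 32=0.91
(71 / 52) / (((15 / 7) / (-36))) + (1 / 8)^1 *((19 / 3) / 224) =-8014381 / 349440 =-22.93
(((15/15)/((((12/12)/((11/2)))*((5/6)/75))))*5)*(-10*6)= -148500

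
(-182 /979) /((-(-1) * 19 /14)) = -2548 /18601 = -0.14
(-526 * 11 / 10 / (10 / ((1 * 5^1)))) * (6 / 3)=-2893 / 5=-578.60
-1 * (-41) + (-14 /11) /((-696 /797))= 162527 /3828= 42.46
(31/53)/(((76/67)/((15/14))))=31155/56392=0.55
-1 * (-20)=20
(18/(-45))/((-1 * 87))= 2/435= 0.00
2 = 2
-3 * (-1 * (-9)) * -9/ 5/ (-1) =-48.60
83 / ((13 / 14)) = 1162 / 13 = 89.38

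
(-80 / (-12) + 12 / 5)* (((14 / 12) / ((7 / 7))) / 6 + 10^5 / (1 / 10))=1224000238 / 135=9066668.43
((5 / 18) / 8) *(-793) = -3965 / 144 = -27.53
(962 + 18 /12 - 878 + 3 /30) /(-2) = -214 /5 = -42.80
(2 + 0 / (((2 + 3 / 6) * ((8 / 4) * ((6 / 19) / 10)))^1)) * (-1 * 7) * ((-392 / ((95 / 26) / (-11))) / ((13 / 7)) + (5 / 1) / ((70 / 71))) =-851897 / 95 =-8967.34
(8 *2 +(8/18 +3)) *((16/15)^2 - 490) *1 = -769958/81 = -9505.65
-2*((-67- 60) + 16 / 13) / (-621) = -0.41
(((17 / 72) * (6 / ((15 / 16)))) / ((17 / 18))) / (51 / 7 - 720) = -56 / 24945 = -0.00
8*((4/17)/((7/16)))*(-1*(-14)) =1024/17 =60.24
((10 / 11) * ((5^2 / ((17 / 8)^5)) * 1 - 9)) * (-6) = 717570780 / 15618427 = 45.94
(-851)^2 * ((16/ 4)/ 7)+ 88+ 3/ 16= 46358741/ 112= 413917.33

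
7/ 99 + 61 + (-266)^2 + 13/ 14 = 98153747/ 1386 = 70818.00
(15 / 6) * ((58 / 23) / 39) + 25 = 22570 / 897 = 25.16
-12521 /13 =-963.15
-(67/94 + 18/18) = -161/94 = -1.71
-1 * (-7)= 7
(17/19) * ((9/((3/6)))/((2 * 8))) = 1.01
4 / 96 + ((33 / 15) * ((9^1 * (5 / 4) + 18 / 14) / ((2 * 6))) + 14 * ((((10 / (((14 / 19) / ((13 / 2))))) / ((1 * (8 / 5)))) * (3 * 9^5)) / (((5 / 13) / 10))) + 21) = 5972599717711 / 1680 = 3555118879.59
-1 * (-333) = 333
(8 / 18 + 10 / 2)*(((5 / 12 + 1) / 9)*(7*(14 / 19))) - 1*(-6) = 96221 / 9234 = 10.42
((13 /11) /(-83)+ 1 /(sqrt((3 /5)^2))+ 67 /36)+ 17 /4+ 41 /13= 1166206 /106821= 10.92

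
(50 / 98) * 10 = 5.10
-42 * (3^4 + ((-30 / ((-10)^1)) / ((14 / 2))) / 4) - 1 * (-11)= -6791 / 2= -3395.50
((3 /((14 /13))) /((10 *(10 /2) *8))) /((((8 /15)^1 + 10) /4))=117 /44240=0.00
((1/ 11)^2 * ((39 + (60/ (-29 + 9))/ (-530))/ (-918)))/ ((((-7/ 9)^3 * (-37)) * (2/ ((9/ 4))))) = -5023539/ 221373681760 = -0.00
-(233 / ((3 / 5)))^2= -150802.78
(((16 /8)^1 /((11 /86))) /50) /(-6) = -43 /825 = -0.05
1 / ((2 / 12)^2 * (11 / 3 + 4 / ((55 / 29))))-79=-69347 / 953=-72.77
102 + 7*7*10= 592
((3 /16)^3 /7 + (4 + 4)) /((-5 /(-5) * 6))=229403 /172032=1.33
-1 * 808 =-808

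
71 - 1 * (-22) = 93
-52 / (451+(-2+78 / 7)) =-364 / 3221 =-0.11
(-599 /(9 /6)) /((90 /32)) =-141.99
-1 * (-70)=70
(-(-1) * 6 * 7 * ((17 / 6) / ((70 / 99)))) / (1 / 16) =13464 / 5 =2692.80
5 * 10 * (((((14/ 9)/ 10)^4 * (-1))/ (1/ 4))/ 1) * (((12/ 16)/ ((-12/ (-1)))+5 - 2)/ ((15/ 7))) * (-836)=344240974/ 2460375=139.91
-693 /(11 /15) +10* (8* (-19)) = -2465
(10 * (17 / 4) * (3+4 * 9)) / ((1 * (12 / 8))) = 1105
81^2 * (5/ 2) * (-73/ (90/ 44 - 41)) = 26342415/ 857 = 30737.94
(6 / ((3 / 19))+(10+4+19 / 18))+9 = 1117 / 18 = 62.06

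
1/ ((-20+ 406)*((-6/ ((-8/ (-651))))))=-2/ 376929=-0.00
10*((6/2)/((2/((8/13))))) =120/13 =9.23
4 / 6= 2 / 3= 0.67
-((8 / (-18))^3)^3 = 262144 / 387420489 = 0.00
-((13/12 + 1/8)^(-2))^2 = -331776/707281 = -0.47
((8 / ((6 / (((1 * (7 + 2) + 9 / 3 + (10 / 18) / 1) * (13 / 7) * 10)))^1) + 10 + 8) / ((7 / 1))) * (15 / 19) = 310810 / 8379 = 37.09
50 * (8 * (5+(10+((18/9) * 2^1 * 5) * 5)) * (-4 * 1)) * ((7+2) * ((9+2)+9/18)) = -19044000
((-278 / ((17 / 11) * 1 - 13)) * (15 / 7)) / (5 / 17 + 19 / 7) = 129965 / 7518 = 17.29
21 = 21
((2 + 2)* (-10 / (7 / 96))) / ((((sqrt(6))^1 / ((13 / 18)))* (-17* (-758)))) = -2080* sqrt(6) / 405909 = -0.01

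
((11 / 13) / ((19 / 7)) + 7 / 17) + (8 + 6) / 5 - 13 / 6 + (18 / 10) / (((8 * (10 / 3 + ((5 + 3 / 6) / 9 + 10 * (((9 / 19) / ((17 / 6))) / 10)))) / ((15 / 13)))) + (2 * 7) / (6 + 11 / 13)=371449392907 / 107202737460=3.46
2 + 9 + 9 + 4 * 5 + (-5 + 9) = 44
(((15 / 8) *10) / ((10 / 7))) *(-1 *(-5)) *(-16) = -1050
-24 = -24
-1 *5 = -5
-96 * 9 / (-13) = 864 / 13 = 66.46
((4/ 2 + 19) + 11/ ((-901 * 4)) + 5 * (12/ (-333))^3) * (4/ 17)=103491587383/ 20948004027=4.94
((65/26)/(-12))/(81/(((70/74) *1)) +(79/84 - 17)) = -0.00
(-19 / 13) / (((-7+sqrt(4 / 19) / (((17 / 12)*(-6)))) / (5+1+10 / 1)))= 11684848 / 3497559-20672*sqrt(19) / 3497559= 3.32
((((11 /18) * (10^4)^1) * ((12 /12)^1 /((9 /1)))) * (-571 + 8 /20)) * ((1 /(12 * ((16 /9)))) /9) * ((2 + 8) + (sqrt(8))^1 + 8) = -42030.51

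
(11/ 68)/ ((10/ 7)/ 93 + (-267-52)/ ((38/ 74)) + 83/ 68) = -0.00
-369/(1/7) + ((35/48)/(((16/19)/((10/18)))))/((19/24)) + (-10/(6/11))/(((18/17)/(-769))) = 9273053/864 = 10732.70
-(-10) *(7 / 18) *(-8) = -280 / 9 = -31.11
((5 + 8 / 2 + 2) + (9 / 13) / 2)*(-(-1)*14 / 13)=2065 / 169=12.22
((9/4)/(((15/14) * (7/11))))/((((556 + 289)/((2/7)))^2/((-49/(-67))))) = 66/239198375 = 0.00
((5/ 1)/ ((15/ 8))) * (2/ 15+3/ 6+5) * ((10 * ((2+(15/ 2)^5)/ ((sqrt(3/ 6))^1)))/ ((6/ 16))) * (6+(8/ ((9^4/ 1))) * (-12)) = 3360077100380 * sqrt(2)/ 59049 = 80473278.23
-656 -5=-661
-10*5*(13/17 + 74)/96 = -31775/816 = -38.94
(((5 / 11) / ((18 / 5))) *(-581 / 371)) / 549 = -0.00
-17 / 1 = -17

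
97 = 97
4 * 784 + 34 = 3170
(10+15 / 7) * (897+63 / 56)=10905.80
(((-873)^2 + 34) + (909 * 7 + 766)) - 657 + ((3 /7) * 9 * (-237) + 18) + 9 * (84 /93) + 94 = 166621494 /217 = 767840.99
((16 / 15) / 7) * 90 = 96 / 7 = 13.71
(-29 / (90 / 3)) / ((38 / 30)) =-29 / 38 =-0.76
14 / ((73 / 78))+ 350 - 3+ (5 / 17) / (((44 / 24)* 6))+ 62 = 5787828 / 13651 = 423.99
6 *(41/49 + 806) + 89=241571/49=4930.02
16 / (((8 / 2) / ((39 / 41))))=156 / 41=3.80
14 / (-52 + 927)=2 / 125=0.02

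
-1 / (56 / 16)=-0.29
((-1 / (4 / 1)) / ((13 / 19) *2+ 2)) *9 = -171 / 256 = -0.67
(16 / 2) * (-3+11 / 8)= -13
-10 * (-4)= 40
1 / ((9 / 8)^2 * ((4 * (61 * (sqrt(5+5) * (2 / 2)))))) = 0.00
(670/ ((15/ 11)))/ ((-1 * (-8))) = 737/ 12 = 61.42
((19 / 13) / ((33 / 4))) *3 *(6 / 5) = 456 / 715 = 0.64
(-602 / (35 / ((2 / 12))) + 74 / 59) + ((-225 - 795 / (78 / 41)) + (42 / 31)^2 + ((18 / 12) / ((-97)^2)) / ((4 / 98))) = -642.66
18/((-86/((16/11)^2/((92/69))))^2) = 165888/27071209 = 0.01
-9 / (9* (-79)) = 1 / 79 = 0.01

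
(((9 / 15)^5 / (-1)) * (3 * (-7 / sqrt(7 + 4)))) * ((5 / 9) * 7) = 3969 * sqrt(11) / 6875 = 1.91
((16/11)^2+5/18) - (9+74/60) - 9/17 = -774701/92565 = -8.37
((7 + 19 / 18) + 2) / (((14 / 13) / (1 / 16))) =2353 / 4032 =0.58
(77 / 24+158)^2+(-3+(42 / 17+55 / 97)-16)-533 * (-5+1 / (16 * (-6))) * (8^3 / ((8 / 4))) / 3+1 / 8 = 241121751169 / 949824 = 253859.40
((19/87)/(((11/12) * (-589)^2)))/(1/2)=8/5824621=0.00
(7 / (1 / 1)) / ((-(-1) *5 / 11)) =15.40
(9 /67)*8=72 /67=1.07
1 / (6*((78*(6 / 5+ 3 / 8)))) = 10 / 7371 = 0.00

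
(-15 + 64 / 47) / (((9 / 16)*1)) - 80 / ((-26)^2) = -1741724 / 71487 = -24.36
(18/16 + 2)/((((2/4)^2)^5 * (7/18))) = 57600/7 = 8228.57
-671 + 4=-667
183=183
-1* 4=-4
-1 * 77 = -77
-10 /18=-5 /9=-0.56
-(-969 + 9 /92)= 89139 /92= 968.90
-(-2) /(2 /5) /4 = 5 /4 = 1.25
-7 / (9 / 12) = -28 / 3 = -9.33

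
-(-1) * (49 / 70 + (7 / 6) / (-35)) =2 / 3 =0.67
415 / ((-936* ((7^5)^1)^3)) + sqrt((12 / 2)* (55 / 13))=-415 / 4443717573306648 + sqrt(4290) / 13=5.04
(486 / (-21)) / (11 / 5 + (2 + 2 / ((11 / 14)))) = -8910 / 2597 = -3.43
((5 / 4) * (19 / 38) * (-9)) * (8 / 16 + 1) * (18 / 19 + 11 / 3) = -11835 / 304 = -38.93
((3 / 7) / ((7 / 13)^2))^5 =7.06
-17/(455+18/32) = -272/7289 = -0.04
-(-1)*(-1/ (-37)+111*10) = 41071/ 37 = 1110.03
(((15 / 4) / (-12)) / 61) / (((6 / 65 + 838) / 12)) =-975 / 13292144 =-0.00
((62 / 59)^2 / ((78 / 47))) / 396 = 45167 / 26880282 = 0.00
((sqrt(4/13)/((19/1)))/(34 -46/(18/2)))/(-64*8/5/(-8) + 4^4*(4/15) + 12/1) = 27*sqrt(13)/8965112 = 0.00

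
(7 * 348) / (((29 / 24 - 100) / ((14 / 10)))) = -409248 / 11855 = -34.52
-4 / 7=-0.57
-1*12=-12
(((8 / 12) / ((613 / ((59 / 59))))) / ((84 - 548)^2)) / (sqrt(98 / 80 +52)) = sqrt(21290) / 210733393344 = 0.00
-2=-2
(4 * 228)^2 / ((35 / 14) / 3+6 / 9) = 554496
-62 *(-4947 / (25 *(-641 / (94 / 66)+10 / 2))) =-27.57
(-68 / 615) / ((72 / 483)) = -2737 / 3690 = -0.74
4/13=0.31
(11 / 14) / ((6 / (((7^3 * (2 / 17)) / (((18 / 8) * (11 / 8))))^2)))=17210368 / 772497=22.28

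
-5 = -5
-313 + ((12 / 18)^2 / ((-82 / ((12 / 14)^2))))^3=-2537956346689 / 8108486729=-313.00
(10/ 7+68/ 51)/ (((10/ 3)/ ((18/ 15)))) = 174/ 175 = 0.99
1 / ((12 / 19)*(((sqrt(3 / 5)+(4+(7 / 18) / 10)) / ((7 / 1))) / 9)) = 1864755 / 72727-92340*sqrt(15) / 72727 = 20.72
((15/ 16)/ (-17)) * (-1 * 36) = 135/ 68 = 1.99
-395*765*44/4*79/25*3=-31510809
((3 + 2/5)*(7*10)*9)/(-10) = -214.20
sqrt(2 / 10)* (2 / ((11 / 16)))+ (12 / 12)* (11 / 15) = 11 / 15+ 32* sqrt(5) / 55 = 2.03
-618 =-618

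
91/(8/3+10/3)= 91/6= 15.17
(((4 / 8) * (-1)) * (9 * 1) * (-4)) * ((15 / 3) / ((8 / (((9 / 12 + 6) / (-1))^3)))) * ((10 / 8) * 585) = -2590774875 / 1024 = -2530053.59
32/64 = 1/2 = 0.50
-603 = -603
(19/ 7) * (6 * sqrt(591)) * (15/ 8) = 855 * sqrt(591)/ 28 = 742.34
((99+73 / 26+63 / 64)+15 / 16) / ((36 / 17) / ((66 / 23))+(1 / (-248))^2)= 15509253221 / 110340607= 140.56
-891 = -891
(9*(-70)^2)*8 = 352800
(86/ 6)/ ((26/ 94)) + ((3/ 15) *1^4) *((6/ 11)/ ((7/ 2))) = 778553/ 15015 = 51.85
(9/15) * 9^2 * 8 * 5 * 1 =1944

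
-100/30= -10/3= -3.33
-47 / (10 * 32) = -47 / 320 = -0.15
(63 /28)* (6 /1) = 27 /2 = 13.50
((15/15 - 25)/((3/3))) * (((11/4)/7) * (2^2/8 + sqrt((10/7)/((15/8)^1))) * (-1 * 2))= 66/7 + 176 * sqrt(21)/49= 25.89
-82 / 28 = -41 / 14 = -2.93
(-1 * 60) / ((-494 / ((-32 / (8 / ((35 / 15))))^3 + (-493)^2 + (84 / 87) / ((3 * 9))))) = 99826730 / 3393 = 29421.38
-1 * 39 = -39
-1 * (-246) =246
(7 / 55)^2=49 / 3025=0.02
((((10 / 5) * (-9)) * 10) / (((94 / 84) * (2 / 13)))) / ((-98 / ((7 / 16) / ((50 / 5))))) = 351 / 752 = 0.47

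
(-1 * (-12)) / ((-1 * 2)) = -6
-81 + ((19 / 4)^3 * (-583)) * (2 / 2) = -4003981 / 64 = -62562.20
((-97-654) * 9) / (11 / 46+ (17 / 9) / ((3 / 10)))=-8394678 / 8117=-1034.21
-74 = -74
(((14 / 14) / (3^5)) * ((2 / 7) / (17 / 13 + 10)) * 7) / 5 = 26 / 178605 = 0.00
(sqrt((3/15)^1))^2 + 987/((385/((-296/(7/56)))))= -333877/55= -6070.49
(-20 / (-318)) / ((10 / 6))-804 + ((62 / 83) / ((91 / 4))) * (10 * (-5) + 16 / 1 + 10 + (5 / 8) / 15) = -804.75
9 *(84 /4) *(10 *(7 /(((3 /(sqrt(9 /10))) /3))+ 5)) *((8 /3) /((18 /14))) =19600+ 8232 *sqrt(10) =45631.87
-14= -14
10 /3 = 3.33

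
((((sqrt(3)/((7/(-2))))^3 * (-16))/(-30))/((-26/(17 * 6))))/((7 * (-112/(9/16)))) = -459 * sqrt(3)/4369820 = -0.00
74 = 74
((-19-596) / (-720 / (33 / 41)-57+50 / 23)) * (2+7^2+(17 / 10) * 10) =10580460 / 240191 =44.05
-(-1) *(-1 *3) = -3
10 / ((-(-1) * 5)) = 2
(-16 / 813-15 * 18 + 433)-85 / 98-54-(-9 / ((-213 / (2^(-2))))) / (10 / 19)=12229315351 / 113137080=108.09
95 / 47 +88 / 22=283 / 47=6.02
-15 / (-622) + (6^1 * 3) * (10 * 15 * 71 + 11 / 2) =119298993 / 622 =191799.02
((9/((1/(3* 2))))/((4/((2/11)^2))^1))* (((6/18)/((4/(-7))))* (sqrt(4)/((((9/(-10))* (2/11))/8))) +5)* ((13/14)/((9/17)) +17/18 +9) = 224450/693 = 323.88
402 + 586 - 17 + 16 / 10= 4863 / 5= 972.60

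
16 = 16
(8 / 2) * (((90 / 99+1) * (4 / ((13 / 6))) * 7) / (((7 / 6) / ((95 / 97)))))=1149120 / 13871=82.84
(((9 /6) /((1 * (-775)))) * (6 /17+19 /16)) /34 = -1257 /14334400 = -0.00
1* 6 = 6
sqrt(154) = 12.41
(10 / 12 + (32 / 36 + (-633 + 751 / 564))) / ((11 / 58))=-30910201 / 9306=-3321.53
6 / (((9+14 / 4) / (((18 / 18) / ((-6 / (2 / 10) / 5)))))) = -2 / 25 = -0.08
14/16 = 7/8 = 0.88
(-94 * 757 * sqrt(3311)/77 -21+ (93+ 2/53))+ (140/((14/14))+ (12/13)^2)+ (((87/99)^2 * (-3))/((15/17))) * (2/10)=51786041921/243854325 -71158 * sqrt(3311)/77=-52963.26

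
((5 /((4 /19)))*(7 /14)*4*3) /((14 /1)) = 285 /28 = 10.18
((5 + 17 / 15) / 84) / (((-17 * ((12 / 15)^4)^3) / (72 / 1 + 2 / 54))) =-2184326171875 / 485146755072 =-4.50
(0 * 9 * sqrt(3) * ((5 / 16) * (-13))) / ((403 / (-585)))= 0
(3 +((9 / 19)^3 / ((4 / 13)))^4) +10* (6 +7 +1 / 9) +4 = 138.13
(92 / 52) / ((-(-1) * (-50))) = -23 / 650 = -0.04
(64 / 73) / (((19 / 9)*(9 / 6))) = 384 / 1387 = 0.28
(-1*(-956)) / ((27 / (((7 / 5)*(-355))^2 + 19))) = 236158768 / 27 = 8746621.04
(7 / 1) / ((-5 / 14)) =-19.60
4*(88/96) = 11/3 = 3.67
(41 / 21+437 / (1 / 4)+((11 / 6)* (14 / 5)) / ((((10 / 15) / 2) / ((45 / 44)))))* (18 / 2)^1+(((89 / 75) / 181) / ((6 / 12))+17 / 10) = 15893.03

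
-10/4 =-5/2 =-2.50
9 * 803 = 7227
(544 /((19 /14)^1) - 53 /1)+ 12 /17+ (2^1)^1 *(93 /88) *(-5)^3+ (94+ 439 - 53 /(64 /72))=15852589 /28424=557.72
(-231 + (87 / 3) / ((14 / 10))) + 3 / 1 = -1451 / 7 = -207.29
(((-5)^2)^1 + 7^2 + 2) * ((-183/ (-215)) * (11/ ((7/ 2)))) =305976/ 1505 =203.31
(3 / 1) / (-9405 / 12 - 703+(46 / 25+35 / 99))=-29700 / 14697109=-0.00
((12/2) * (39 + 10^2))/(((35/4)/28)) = 13344/5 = 2668.80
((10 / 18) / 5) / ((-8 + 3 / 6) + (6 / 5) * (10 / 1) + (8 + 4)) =2 / 297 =0.01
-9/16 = -0.56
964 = 964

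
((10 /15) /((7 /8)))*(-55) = -880 /21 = -41.90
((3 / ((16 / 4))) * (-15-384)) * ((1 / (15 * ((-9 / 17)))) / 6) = 2261 / 360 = 6.28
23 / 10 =2.30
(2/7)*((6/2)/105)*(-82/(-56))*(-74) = -1517/1715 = -0.88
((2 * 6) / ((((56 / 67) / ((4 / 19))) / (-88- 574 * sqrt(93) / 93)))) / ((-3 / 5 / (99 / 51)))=604340 * sqrt(93) / 10013 + 1945680 / 2261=1442.59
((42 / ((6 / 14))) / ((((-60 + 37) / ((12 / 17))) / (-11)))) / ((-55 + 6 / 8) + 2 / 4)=-51744 / 84065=-0.62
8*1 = 8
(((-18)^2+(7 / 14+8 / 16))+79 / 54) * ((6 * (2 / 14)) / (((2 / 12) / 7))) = 35258 / 3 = 11752.67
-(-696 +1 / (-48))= 33409 / 48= 696.02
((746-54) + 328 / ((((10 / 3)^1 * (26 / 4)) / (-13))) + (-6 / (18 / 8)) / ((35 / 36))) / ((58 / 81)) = 698058 / 1015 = 687.74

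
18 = 18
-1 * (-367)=367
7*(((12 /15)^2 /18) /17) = 56 /3825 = 0.01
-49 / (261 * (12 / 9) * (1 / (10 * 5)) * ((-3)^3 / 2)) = 1225 / 2349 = 0.52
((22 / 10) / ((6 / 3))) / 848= 11 / 8480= 0.00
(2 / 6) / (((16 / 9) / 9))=27 / 16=1.69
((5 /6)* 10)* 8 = 200 /3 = 66.67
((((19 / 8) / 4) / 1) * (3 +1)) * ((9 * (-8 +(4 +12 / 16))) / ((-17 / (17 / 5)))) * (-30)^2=12504.38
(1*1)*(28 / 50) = 14 / 25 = 0.56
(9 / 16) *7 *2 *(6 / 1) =189 / 4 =47.25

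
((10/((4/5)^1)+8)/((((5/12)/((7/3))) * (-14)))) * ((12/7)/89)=-492/3115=-0.16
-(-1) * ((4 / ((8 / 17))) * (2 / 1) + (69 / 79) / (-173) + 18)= 478276 / 13667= 34.99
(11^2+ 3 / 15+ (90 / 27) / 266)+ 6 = 253789 / 1995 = 127.21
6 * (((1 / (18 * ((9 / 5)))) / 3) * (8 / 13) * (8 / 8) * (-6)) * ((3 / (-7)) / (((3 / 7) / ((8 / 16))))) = 40 / 351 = 0.11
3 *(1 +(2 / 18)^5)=59050 / 19683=3.00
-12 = -12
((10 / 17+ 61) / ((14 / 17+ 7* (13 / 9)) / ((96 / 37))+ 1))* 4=3618432 / 76589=47.24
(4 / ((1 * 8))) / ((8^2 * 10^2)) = 1 / 12800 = 0.00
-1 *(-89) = 89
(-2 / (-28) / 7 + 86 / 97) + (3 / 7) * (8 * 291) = 9492797 / 9506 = 998.61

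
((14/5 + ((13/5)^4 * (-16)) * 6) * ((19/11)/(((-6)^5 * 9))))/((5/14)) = 182217049/601425000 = 0.30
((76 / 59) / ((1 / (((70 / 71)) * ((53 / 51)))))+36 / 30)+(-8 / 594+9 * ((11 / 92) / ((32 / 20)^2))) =1822334195203 / 622663683840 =2.93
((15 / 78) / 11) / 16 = 5 / 4576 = 0.00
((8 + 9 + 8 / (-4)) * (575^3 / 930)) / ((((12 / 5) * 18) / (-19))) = -18060390625 / 13392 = -1348595.48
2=2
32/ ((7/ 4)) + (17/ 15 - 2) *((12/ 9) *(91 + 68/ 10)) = -49732/ 525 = -94.73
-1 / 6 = -0.17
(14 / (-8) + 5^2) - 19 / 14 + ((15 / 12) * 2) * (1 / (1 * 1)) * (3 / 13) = 8179 / 364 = 22.47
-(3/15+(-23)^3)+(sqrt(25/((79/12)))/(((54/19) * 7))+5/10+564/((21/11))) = 95 * sqrt(237)/14931+872391/70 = 12462.83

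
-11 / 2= -5.50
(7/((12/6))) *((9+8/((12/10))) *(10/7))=235/3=78.33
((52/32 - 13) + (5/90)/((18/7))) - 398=-409.35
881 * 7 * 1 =6167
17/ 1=17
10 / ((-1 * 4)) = -5 / 2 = -2.50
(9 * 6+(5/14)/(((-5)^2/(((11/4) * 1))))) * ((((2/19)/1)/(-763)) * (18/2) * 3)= -408537/2029580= -0.20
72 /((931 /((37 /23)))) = 2664 /21413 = 0.12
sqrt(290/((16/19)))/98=sqrt(5510)/392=0.19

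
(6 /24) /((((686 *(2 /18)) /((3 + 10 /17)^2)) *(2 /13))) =435357 /1586032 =0.27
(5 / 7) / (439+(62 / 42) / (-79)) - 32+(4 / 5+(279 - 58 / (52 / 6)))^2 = 45880763972141 / 615388150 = 74555.81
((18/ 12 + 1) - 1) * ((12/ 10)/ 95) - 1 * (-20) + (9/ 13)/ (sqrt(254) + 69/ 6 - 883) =20.02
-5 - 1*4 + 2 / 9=-79 / 9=-8.78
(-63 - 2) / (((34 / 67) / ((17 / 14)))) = -4355 / 28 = -155.54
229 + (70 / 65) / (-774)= 1152092 / 5031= 229.00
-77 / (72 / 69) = -1771 / 24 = -73.79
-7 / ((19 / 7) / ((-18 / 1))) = 46.42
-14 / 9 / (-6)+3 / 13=172 / 351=0.49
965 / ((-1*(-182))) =965 / 182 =5.30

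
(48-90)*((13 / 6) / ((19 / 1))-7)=5495 / 19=289.21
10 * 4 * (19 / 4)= 190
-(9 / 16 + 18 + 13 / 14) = -2183 / 112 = -19.49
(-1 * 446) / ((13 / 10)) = -343.08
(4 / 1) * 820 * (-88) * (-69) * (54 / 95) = 215094528 / 19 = 11320764.63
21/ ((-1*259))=-3/ 37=-0.08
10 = 10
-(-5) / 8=5 / 8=0.62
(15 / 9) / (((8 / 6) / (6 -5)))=5 / 4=1.25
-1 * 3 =-3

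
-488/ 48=-10.17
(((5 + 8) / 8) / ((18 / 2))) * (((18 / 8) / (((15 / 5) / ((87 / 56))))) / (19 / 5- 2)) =1885 / 16128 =0.12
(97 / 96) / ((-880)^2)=97 / 74342400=0.00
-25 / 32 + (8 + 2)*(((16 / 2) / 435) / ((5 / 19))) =-0.08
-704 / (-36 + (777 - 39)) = -352 / 351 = -1.00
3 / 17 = 0.18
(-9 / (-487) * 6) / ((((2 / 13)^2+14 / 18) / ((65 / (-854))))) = -0.01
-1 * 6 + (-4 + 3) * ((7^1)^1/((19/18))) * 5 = -744/19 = -39.16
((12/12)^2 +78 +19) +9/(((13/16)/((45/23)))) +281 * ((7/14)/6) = 513403/3588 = 143.09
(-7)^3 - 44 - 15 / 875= -67728 / 175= -387.02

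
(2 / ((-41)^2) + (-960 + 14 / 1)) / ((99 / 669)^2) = -43198.87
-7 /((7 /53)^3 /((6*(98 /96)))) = -148877 /8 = -18609.62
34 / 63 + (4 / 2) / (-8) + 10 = 2593 / 252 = 10.29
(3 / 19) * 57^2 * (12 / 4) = 1539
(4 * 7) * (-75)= -2100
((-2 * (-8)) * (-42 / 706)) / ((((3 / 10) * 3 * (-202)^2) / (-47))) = 13160 / 10802859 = 0.00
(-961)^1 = -961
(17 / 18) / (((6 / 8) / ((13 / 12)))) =221 / 162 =1.36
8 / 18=4 / 9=0.44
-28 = -28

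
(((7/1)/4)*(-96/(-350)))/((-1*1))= -12/25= -0.48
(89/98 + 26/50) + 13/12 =36919/14700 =2.51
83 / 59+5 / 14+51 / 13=61067 / 10738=5.69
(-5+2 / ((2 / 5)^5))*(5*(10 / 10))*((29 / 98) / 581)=63075 / 130144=0.48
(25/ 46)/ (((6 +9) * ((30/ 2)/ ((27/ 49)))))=3/ 2254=0.00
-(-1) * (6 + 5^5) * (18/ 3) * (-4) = -75144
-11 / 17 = -0.65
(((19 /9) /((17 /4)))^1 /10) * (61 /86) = 1159 /32895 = 0.04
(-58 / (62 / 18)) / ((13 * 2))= -261 / 403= -0.65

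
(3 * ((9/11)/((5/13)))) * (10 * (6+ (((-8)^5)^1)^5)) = -26520810167795927520112524/11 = -2410982742526902501828411.00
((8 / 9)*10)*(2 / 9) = 160 / 81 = 1.98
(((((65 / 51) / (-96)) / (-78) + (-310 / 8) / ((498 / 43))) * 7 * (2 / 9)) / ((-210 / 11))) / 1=17946599 / 65831616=0.27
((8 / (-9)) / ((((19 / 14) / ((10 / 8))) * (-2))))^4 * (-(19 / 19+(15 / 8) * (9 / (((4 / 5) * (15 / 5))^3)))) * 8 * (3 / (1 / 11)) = -6256105625 / 380016036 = -16.46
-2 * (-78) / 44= 39 / 11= 3.55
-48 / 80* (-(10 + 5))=9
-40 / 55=-8 / 11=-0.73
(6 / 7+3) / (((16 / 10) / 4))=135 / 14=9.64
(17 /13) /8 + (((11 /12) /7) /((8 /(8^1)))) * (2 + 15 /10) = 97 /156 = 0.62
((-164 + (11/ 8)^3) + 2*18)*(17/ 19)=-1091485/ 9728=-112.20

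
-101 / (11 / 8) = -808 / 11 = -73.45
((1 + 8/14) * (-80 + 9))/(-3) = 781/21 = 37.19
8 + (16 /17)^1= 152 /17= 8.94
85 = 85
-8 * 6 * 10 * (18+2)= -9600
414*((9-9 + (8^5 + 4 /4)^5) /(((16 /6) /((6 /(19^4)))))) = 70392890180009461174863687 /260642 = 270075007788497100140.67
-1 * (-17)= 17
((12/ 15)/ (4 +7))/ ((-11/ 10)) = -8/ 121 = -0.07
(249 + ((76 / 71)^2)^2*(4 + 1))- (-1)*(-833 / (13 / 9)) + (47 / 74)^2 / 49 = -28464480722073603 / 88641330604372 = -321.12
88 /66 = 4 /3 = 1.33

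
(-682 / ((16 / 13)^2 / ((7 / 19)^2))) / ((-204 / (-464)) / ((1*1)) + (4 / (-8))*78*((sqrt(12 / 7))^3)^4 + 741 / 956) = 2302614857341799 / 37250477694909504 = 0.06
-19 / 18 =-1.06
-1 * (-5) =5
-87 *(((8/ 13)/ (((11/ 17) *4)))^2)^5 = -179600864603200512/ 3575694237941010577249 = -0.00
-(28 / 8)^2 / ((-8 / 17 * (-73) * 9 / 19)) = -15827 / 21024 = -0.75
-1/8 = -0.12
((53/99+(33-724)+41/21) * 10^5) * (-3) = 47713900000/231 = 206553679.65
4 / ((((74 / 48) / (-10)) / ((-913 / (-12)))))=-73040 / 37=-1974.05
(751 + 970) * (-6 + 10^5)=172089674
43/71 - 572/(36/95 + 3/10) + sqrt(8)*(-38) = -7710733/9159 - 76*sqrt(2) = -949.36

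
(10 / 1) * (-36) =-360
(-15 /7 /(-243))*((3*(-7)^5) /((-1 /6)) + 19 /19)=1512635 /567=2667.79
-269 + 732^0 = -268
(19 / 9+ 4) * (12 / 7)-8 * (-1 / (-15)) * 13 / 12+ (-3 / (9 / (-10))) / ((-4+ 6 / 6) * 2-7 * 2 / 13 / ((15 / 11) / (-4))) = 761311 / 87255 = 8.73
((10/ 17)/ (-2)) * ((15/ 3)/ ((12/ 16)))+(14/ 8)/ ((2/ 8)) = 5.04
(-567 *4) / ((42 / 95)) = -5130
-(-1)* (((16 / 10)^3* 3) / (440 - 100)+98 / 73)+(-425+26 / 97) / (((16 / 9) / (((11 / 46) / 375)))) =67902067309 / 55373420000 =1.23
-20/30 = -2/3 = -0.67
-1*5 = -5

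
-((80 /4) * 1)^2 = -400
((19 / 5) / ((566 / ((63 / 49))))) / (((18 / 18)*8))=171 / 158480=0.00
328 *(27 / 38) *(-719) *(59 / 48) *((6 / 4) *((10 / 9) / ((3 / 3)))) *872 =-5687383470 / 19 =-299335972.11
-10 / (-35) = 2 / 7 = 0.29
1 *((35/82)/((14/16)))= 20/41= 0.49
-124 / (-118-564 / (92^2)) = 1.05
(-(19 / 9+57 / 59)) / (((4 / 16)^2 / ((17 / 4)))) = -111112 / 531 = -209.25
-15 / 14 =-1.07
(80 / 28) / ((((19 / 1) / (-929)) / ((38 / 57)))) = -37160 / 399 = -93.13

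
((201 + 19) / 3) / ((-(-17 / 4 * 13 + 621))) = -880 / 6789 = -0.13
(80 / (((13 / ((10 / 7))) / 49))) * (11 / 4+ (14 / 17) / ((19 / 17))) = 371000 / 247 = 1502.02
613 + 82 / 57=35023 / 57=614.44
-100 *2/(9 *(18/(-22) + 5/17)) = 18700/441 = 42.40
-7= -7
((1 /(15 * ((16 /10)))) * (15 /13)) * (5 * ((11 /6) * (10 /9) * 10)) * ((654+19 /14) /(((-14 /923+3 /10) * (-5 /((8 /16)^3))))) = -407140625 /1445472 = -281.67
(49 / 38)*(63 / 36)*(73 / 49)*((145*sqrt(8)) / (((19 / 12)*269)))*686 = 152487510*sqrt(2) / 97109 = 2220.70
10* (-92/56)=-115/7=-16.43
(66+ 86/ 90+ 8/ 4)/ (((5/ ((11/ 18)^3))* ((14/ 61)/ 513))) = 4786777787/ 680400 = 7035.24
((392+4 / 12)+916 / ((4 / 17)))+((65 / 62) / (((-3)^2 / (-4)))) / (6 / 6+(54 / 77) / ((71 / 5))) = 6858492386 / 1600623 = 4284.89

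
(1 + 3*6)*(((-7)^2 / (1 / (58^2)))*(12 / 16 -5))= -13310507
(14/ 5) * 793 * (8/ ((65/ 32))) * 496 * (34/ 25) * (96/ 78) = 58990002176/ 8125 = 7260307.96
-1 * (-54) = 54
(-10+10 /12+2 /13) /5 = -703 /390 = -1.80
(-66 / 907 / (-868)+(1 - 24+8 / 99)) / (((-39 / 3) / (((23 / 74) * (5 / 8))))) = 102713555825 / 299914366752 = 0.34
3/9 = 1/3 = 0.33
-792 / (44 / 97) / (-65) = 1746 / 65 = 26.86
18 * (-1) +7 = -11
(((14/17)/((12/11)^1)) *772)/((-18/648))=-356664/17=-20980.24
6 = 6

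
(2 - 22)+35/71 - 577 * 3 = -124286/71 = -1750.51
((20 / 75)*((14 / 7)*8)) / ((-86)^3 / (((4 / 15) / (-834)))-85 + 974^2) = 64 / 29853205965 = 0.00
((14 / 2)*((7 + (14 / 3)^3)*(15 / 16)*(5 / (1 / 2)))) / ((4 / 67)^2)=2304091475 / 1152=2000079.41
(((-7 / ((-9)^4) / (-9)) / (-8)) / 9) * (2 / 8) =-7 / 17006112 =-0.00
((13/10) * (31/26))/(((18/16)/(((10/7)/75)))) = 124/4725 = 0.03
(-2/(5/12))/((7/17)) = -408/35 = -11.66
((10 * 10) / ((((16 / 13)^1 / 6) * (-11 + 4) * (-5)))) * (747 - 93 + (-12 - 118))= 51090 / 7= 7298.57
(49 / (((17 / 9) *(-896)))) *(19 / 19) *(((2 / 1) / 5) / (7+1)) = -0.00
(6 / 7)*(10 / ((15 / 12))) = 48 / 7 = 6.86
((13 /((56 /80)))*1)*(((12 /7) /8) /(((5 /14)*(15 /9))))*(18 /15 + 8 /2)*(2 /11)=12168 /1925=6.32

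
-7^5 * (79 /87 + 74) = -109531219 /87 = -1258979.53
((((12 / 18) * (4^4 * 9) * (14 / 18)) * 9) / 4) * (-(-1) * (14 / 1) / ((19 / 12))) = 451584 / 19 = 23767.58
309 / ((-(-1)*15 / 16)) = 1648 / 5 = 329.60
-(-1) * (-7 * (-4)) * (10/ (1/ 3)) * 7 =5880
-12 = -12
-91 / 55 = -1.65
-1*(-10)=10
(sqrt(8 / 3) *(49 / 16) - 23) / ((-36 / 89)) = 2047 / 36 - 4361 *sqrt(6) / 864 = 44.50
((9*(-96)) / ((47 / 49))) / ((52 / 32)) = -338688 / 611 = -554.32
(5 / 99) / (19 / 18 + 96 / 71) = 710 / 33847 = 0.02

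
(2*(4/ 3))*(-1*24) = -64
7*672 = 4704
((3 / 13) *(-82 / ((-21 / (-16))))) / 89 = -1312 / 8099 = -0.16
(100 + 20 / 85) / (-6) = -284 / 17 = -16.71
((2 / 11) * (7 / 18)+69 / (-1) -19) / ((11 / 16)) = -139280 / 1089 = -127.90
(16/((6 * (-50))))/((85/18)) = -0.01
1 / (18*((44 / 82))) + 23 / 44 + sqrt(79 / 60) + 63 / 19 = sqrt(1185) / 30 + 7415 / 1881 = 5.09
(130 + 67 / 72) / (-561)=-857 / 3672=-0.23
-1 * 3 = -3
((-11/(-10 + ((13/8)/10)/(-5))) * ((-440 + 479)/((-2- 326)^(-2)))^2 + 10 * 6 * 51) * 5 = 387299797389270900/4013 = 96511287662414.88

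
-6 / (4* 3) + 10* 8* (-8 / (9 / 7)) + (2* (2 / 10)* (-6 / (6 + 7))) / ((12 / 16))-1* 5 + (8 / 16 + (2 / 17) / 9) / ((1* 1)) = -555827 / 1105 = -503.01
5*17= 85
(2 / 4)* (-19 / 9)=-19 / 18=-1.06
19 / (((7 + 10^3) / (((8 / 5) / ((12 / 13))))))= 26 / 795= 0.03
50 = 50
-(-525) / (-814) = -525 / 814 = -0.64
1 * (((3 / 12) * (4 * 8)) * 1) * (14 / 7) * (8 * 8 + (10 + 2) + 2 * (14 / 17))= 21120 / 17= 1242.35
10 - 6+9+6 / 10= 68 / 5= 13.60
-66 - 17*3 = -117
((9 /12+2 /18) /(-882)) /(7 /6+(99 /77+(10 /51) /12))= -527 /1332576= -0.00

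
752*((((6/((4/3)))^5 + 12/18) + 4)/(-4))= -8346965/24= -347790.21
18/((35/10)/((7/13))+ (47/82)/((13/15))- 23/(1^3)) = -533/469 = -1.14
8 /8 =1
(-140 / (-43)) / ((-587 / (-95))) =0.53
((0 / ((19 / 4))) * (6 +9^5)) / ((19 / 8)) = 0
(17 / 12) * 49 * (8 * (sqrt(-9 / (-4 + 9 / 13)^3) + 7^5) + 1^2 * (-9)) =21658 * sqrt(559) / 1849 + 111994351 / 12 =9333139.52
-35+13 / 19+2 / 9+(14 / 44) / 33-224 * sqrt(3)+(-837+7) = -35757521 / 41382-224 * sqrt(3) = -1252.06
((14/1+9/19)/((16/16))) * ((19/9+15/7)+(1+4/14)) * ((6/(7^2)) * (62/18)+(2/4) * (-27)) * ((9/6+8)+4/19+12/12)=-150192717125/13372884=-11231.14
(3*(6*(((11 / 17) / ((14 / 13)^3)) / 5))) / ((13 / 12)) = 50193 / 29155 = 1.72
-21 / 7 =-3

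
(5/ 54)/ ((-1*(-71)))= 5/ 3834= 0.00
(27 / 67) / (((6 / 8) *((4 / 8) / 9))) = 648 / 67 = 9.67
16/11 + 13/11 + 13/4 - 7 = -49/44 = -1.11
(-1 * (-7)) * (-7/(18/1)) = -49/18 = -2.72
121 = 121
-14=-14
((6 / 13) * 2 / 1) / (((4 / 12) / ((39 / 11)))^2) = 104.43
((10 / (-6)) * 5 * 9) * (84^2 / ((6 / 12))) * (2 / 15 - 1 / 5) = 70560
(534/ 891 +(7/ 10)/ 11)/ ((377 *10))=179/ 1017900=0.00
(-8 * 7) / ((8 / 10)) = -70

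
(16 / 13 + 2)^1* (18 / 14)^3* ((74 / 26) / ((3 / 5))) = 269730 / 8281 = 32.57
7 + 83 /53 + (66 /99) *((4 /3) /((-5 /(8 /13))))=262198 /31005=8.46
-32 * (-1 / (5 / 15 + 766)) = 96 / 2299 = 0.04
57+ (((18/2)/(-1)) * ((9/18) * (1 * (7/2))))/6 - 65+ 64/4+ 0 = 43/8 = 5.38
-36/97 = -0.37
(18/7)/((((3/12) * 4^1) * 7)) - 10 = -472/49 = -9.63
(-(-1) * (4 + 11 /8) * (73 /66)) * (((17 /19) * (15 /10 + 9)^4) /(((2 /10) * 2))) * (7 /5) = 24215542407 /107008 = 226296.56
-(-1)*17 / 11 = 17 / 11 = 1.55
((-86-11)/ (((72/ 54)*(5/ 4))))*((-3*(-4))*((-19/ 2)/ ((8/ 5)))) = 16587/ 4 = 4146.75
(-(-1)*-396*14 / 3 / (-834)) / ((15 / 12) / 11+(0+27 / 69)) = 44528 / 10147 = 4.39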